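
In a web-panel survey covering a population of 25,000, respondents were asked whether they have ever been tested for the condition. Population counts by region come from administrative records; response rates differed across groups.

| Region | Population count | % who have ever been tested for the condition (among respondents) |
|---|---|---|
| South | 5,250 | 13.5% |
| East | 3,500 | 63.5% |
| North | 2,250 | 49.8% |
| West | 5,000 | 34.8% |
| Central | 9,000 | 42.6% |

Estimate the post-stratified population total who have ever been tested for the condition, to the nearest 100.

9,600

Each cell contributes its population count × the respondent rate:
  South: 5,250 × 13.5% = 708.75
  East: 3,500 × 63.5% = 2222.5
  North: 2,250 × 49.8% = 1120.5
  West: 5,000 × 34.8% = 1740
  Central: 9,000 × 42.6% = 3834
Estimated total = 9625.75 → 9,600.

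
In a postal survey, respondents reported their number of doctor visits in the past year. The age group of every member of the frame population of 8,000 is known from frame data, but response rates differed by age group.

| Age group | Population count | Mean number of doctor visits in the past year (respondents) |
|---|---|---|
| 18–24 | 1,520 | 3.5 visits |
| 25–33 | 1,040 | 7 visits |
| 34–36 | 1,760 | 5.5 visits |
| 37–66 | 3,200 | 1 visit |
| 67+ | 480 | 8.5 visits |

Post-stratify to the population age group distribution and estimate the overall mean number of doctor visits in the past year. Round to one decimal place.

3.7

Each cell contributes population-share × respondent value:
  18–24: (1,520/8,000) × 3.5 = 0.665
  25–33: (1,040/8,000) × 7 = 0.91
  34–36: (1,760/8,000) × 5.5 = 1.21
  37–66: (3,200/8,000) × 1 = 0.4
  67+: (480/8,000) × 8.5 = 0.51
Post-stratified estimate = 3.695 → 3.7.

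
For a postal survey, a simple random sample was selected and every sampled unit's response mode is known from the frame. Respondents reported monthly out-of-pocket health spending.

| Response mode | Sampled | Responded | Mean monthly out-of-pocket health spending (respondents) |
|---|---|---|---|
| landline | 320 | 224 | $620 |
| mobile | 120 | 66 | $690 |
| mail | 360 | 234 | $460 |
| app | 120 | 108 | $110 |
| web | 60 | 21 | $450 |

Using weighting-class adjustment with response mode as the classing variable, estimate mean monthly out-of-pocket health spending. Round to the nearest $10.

Response rates by class: landline 224/320 = 70%, mobile 66/120 = 55%, mail 234/360 = 65%, app 108/120 = 90%, web 21/60 = 35%.
Weighting each respondent by the inverse class response rate inflates each class back to its sampled size, so the class weight is n_sampled:
  landline: 320 × 620 = 198,400
  mobile: 120 × 690 = 82,800
  mail: 360 × 460 = 165,600
  app: 120 × 110 = 13,200
  web: 60 × 450 = 27,000
Adjusted estimate = 487,000 / 980 = 496.939 → $500.

$500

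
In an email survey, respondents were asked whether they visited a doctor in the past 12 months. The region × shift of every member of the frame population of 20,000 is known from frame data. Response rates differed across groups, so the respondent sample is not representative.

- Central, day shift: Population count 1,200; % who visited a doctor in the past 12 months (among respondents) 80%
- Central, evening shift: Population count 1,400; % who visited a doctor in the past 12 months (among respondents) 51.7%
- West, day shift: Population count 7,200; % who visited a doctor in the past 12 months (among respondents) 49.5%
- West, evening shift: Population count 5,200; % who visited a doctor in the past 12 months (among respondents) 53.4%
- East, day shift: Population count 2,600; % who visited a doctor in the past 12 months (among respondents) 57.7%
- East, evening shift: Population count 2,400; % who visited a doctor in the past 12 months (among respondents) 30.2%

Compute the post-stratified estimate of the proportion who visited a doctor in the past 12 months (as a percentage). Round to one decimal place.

Post-stratification weights by population share, not respondent share:
  Central, day shift: (1,200/20,000) × 80 = 4.8
  Central, evening shift: (1,400/20,000) × 51.7 = 3.619
  West, day shift: (7,200/20,000) × 49.5 = 17.82
  West, evening shift: (5,200/20,000) × 53.4 = 13.884
  East, day shift: (2,600/20,000) × 57.7 = 7.501
  East, evening shift: (2,400/20,000) × 30.2 = 3.624
Post-stratified estimate = 51.248 → 51.2%.

51.2%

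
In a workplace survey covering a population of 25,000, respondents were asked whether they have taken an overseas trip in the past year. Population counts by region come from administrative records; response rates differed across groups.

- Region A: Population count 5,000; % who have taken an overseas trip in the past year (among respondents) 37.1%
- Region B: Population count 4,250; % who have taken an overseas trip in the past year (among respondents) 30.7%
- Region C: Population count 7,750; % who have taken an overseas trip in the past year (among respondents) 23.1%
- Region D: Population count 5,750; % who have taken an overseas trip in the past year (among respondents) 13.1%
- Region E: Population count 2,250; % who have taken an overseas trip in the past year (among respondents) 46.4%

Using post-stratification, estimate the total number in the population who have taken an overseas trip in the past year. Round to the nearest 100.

6,700

Apply each group's respondent rate to its population count:
  Region A: 5,000 × 37.1% = 1855
  Region B: 4,250 × 30.7% = 1304.75
  Region C: 7,750 × 23.1% = 1790.25
  Region D: 5,750 × 13.1% = 753.25
  Region E: 2,250 × 46.4% = 1044
Estimated total = 6747.25 → 6,700.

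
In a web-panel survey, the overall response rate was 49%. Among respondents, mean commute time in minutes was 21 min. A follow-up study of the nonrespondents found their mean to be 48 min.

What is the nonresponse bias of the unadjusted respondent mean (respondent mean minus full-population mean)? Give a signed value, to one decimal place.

-13.8

Nonresponse fraction = 1 − 0.49 = 0.51.
Bias = (nonresponse fraction) × (respondent mean − nonrespondent mean)
     = 0.51 × (21 − 48) = 0.51 × -27 = -13.77.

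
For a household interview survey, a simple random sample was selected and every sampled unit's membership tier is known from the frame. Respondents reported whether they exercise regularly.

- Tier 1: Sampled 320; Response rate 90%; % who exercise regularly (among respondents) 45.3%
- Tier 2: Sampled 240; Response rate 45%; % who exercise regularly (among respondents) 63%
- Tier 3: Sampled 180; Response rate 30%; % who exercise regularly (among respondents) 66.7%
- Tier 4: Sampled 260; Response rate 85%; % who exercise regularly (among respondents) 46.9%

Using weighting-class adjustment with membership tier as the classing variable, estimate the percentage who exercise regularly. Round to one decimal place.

With weight = n_sampled/n_responded per class, the weighted class total is n_sampled:
  Tier 1: 320 × 45.3 = 14,496
  Tier 2: 240 × 63 = 15,120
  Tier 3: 180 × 66.7 = 12,006
  Tier 4: 260 × 46.9 = 12,194
Adjusted estimate = 53,816 / 1,000 = 53.816 → 53.8%.

53.8%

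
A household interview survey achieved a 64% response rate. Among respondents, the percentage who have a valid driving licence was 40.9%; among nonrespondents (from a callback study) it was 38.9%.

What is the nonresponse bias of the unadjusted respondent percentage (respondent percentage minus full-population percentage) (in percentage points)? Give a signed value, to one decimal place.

+0.7 percentage points

Nonresponse fraction = 1 − 0.64 = 0.36.
Bias = (nonresponse fraction) × (respondent percentage − nonrespondent percentage)
     = 0.36 × (40.9 − 38.9) = 0.36 × 2 = 0.72.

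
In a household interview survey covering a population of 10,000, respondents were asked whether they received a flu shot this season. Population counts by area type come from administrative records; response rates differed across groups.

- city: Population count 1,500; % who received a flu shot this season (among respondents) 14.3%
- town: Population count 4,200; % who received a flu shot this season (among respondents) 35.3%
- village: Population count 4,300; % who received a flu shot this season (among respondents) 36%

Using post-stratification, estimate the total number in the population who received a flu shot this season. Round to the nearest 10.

3,250

Apply each group's respondent rate to its population count:
  city: 1,500 × 14.3% = 214.5
  town: 4,200 × 35.3% = 1482.6
  village: 4,300 × 36% = 1548
Estimated total = 3245.1 → 3,250.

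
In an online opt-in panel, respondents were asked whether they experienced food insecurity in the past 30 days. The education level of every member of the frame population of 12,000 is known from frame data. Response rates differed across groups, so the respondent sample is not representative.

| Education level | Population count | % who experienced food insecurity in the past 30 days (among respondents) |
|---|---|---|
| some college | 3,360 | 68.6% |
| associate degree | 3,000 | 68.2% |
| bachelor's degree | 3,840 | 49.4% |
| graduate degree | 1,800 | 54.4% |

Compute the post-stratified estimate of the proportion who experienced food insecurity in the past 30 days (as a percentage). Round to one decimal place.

60.2%

Reweight to the known education level distribution:
  some college: (3,360/12,000) × 68.6 = 19.208
  associate degree: (3,000/12,000) × 68.2 = 17.05
  bachelor's degree: (3,840/12,000) × 49.4 = 15.808
  graduate degree: (1,800/12,000) × 54.4 = 8.16
Post-stratified estimate = 60.226 → 60.2%.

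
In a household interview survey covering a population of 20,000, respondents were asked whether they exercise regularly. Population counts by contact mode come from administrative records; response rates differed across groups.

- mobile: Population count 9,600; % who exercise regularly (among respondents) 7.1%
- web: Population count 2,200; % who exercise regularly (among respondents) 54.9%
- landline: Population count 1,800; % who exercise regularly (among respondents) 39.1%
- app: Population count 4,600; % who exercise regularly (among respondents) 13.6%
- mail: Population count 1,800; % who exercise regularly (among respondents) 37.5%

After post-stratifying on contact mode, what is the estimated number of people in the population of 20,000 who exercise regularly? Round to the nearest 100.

3,900

Each cell contributes its population count × the respondent rate:
  mobile: 9,600 × 7.1% = 681.6
  web: 2,200 × 54.9% = 1207.8
  landline: 1,800 × 39.1% = 703.8
  app: 4,600 × 13.6% = 625.6
  mail: 1,800 × 37.5% = 675
Estimated total = 3893.8 → 3,900.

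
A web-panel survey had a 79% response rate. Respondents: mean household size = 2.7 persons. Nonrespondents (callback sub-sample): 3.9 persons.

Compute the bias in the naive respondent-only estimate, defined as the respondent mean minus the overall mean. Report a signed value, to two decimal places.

-0.25

Nonresponse fraction = 1 − 0.79 = 0.21.
Bias = (nonresponse fraction) × (respondent mean − nonrespondent mean)
     = 0.21 × (2.7 − 3.9) = 0.21 × -1.2 = -0.252.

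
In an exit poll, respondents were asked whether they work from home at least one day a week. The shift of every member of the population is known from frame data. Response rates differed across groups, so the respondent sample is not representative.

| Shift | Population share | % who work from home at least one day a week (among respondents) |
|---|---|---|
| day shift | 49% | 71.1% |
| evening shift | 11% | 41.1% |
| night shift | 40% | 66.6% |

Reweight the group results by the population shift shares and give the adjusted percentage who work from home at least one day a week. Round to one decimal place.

Weight each group's respondent value by its population share:
  day shift: 0.49 × 71.1 = 34.839
  evening shift: 0.11 × 41.1 = 4.521
  night shift: 0.4 × 66.6 = 26.64
Post-stratified estimate = 66 → 66.0%.

66.0%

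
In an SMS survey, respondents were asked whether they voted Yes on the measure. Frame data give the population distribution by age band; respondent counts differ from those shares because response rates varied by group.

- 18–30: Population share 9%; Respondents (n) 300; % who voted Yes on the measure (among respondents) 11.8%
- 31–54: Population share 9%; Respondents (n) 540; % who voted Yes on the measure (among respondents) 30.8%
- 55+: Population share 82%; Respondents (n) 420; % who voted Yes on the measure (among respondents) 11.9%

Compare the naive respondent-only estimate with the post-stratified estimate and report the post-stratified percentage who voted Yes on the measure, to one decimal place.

13.6%

Without adjustment, the pooled respondent share is:
  (300/1260)×11.8 + (540/1260)×30.8 + (420/1260)×11.9 = 19.9762%
Reweighting by population age band shares:
  0.09×11.8 + 0.09×30.8 + 0.82×11.9 = 13.592%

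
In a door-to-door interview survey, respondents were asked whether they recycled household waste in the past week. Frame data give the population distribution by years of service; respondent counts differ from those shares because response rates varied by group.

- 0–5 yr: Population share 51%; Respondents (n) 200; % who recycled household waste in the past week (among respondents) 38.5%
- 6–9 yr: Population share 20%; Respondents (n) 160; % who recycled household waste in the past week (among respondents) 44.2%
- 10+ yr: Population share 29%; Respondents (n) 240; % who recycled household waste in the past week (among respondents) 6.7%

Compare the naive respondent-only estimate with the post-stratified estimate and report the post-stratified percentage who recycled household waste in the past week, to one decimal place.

Without adjustment, the pooled respondent share is:
  (200/600)×38.5 + (160/600)×44.2 + (240/600)×6.7 = 27.3%
Post-stratified estimate weights by population shares:
  0.51×38.5 + 0.2×44.2 + 0.29×6.7 = 30.418%

30.4%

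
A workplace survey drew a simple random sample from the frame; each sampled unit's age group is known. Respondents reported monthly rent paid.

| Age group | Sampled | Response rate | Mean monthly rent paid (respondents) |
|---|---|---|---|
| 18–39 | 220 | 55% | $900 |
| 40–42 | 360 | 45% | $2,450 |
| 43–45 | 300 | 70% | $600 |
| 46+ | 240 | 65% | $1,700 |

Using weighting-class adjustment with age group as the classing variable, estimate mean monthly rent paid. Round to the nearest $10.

$1,490

With weight = n_sampled/n_responded per class, the weighted class total is n_sampled:
  18–39: 220 × 900 = 198,000
  40–42: 360 × 2450 = 882,000
  43–45: 300 × 600 = 180,000
  46+: 240 × 1700 = 408,000
Adjusted estimate = 1,668,000 / 1,120 = 1489.29 → $1,490.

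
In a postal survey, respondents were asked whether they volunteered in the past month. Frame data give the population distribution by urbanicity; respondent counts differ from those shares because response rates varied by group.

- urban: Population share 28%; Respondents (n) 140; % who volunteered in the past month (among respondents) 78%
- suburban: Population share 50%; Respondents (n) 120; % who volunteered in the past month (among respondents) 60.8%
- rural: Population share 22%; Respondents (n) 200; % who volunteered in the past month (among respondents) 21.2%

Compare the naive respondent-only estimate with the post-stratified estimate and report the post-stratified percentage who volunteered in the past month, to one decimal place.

Without adjustment, the pooled respondent share is:
  (140/460)×78 + (120/460)×60.8 + (200/460)×21.2 = 48.8174%
Post-stratifying to population shares instead:
  0.28×78 + 0.5×60.8 + 0.22×21.2 = 56.904%

56.9%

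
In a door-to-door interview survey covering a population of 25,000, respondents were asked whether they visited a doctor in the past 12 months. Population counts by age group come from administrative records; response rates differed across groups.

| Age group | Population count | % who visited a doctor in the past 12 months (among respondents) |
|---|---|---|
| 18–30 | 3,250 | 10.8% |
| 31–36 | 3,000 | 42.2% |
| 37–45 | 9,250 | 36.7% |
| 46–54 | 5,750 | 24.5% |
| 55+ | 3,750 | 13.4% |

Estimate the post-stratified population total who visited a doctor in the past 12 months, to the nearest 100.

6,900

Estimated count per cell = population count × respondent percentage:
  18–30: 3,250 × 10.8% = 351
  31–36: 3,000 × 42.2% = 1266
  37–45: 9,250 × 36.7% = 3394.75
  46–54: 5,750 × 24.5% = 1408.75
  55+: 3,750 × 13.4% = 502.5
Estimated total = 6923 → 6,900.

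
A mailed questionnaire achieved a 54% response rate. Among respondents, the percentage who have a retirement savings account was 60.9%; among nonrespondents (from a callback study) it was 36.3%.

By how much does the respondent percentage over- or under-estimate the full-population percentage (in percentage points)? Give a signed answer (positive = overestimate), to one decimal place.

+11.3 percentage points

Nonresponse fraction = 1 − 0.54 = 0.46.
Bias = (nonresponse fraction) × (respondent percentage − nonrespondent percentage)
     = 0.46 × (60.9 − 36.3) = 0.46 × 24.6 = 11.316.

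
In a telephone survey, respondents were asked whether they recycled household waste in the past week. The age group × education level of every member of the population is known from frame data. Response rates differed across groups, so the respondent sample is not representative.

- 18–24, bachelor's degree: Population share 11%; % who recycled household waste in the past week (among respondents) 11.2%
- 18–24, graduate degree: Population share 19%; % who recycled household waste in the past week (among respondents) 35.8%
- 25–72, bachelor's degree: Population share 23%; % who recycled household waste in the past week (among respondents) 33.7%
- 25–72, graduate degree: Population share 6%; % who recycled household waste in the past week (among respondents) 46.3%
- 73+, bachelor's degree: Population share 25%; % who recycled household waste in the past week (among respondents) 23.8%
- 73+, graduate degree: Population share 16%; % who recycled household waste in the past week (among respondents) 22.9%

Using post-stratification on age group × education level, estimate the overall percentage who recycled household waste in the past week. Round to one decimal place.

Reweight to the known age group × education level distribution:
  18–24, bachelor's degree: 0.11 × 11.2 = 1.232
  18–24, graduate degree: 0.19 × 35.8 = 6.802
  25–72, bachelor's degree: 0.23 × 33.7 = 7.751
  25–72, graduate degree: 0.06 × 46.3 = 2.778
  73+, bachelor's degree: 0.25 × 23.8 = 5.95
  73+, graduate degree: 0.16 × 22.9 = 3.664
Post-stratified estimate = 28.177 → 28.2%.

28.2%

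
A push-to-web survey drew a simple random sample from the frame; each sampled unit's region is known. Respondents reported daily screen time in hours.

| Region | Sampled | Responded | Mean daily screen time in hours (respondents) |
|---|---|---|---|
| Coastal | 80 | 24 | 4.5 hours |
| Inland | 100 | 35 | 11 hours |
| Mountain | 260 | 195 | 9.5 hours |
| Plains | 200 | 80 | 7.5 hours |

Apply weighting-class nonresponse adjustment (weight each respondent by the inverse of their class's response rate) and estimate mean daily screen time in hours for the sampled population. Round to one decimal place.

8.5

Response rates by class: Coastal 24/80 = 30%, Inland 35/100 = 35%, Mountain 195/260 = 75%, Plains 80/200 = 40%.
Inverse-response-rate weighting restores each class to its sampled count, so class totals weight by n_sampled:
  Coastal: 80 × 4.5 = 360
  Inland: 100 × 11 = 1100
  Mountain: 260 × 9.5 = 2470
  Plains: 200 × 7.5 = 1500
Adjusted estimate = 5430 / 640 = 8.48438 → 8.5.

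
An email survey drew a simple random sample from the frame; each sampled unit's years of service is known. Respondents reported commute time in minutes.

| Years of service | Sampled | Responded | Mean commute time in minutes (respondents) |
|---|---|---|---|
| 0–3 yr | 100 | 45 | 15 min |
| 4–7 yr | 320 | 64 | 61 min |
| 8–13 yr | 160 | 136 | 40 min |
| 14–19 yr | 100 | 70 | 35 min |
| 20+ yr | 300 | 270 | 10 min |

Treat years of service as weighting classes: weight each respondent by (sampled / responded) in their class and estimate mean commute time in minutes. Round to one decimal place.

Class response rates: 0–3 yr 45/100 = 45%, 4–7 yr 64/320 = 20%, 8–13 yr 136/160 = 85%, 14–19 yr 70/100 = 70%, 20+ yr 270/300 = 90%.
With weight = n_sampled/n_responded per class, the weighted class total is n_sampled:
  0–3 yr: 100 × 15 = 1500
  4–7 yr: 320 × 61 = 19,520
  8–13 yr: 160 × 40 = 6400
  14–19 yr: 100 × 35 = 3500
  20+ yr: 300 × 10 = 3000
Adjusted estimate = 33,920 / 980 = 34.6122 → 34.6.

34.6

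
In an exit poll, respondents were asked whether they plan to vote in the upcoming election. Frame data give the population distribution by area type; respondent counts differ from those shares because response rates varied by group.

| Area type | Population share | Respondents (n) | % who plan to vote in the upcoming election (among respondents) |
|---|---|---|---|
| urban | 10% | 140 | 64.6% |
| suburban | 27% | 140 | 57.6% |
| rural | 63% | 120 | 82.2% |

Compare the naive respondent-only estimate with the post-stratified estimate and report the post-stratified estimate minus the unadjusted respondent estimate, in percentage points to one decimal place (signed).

Naive respondent-only estimate (weights = respondent counts):
  (140/400)×64.6 + (140/400)×57.6 + (120/400)×82.2 = 67.43%
Post-stratified estimate weights by population shares:
  0.1×64.6 + 0.27×57.6 + 0.63×82.2 = 73.798%
Difference = 73.798 − 67.43 = 6.368 pp.

+6.4 percentage points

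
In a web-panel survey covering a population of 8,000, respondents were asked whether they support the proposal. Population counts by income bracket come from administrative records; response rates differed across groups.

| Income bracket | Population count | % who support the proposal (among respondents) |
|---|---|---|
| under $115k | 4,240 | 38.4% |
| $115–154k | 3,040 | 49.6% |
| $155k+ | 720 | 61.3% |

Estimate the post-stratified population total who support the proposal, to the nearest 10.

3,580

Apply each group's respondent rate to its population count:
  under $115k: 4,240 × 38.4% = 1628.16
  $115–154k: 3,040 × 49.6% = 1507.84
  $155k+: 720 × 61.3% = 441.36
Estimated total = 3577.36 → 3,580.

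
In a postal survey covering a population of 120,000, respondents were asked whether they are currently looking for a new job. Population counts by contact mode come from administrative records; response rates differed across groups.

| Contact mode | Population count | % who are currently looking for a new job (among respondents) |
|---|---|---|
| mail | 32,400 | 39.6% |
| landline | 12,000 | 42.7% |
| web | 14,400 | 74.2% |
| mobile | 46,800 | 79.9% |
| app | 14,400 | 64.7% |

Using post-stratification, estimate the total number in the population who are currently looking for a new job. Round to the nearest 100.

75,300

Each cell contributes its population count × the respondent rate:
  mail: 32,400 × 39.6% = 12830.4
  landline: 12,000 × 42.7% = 5124
  web: 14,400 × 74.2% = 10684.8
  mobile: 46,800 × 79.9% = 37393.2
  app: 14,400 × 64.7% = 9316.8
Estimated total = 75349.2 → 75,300.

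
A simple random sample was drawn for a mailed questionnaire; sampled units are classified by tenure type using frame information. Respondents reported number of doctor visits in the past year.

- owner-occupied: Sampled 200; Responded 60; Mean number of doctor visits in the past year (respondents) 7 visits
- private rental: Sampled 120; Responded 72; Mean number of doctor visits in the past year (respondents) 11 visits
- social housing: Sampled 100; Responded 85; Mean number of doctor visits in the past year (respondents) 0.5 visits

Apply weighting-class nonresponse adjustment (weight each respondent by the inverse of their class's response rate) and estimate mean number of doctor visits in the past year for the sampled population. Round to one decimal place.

Class response rates: owner-occupied 60/200 = 30%, private rental 72/120 = 60%, social housing 85/100 = 85%.
With weight = n_sampled/n_responded per class, the weighted class total is n_sampled:
  owner-occupied: 200 × 7 = 1400
  private rental: 120 × 11 = 1320
  social housing: 100 × 0.5 = 50
Adjusted estimate = 2770 / 420 = 6.59524 → 6.6.

6.6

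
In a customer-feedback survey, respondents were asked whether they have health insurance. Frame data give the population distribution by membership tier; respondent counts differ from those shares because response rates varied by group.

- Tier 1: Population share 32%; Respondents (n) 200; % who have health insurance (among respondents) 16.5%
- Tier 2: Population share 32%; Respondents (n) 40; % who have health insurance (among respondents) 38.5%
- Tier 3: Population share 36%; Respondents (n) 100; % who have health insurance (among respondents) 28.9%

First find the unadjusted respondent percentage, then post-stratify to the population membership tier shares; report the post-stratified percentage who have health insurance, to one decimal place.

28.0%

Naive respondent-only estimate (weights = respondent counts):
  (200/340)×16.5 + (40/340)×38.5 + (100/340)×28.9 = 22.7353%
Post-stratified estimate weights by population shares:
  0.32×16.5 + 0.32×38.5 + 0.36×28.9 = 28.004%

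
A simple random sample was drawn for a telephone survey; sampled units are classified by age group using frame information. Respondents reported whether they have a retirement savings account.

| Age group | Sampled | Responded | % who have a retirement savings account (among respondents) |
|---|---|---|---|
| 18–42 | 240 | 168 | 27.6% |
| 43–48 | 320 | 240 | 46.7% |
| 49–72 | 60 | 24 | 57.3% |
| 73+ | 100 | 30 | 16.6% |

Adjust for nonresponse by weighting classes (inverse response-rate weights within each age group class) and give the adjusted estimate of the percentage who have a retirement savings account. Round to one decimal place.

37.0%

Class response rates: 18–42 168/240 = 70%, 43–48 240/320 = 75%, 49–72 24/60 = 40%, 73+ 30/100 = 30%.
With weight = n_sampled/n_responded per class, the weighted class total is n_sampled:
  18–42: 240 × 27.6 = 6624
  43–48: 320 × 46.7 = 14,944
  49–72: 60 × 57.3 = 3438
  73+: 100 × 16.6 = 1660
Adjusted estimate = 26,666 / 720 = 37.0361 → 37.0%.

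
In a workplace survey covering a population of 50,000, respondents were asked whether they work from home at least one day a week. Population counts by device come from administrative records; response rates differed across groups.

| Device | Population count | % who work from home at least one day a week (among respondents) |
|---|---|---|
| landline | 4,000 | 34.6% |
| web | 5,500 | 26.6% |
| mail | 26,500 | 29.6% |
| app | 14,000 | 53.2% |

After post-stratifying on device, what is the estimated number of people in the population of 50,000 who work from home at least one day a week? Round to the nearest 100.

Each cell contributes its population count × the respondent rate:
  landline: 4,000 × 34.6% = 1384
  web: 5,500 × 26.6% = 1463
  mail: 26,500 × 29.6% = 7844
  app: 14,000 × 53.2% = 7448
Estimated total = 18,139 → 18,100.

18,100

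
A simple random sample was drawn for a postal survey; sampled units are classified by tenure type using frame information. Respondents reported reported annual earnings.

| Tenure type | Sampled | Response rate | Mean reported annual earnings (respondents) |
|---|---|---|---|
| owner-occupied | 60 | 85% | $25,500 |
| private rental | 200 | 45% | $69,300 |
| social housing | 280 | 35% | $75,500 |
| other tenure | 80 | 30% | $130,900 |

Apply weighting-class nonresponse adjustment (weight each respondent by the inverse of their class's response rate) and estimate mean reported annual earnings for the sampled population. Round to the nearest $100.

Each respondent's weight = sampled/responded in their class; summing within a class gives n_sampled, so:
  owner-occupied: 60 × 25,500 = 1,530,000
  private rental: 200 × 69,300 = 13,860,000
  social housing: 280 × 75,500 = 21,140,000
  other tenure: 80 × 130,900 = 10,472,000
Adjusted estimate = 47,002,000 / 620 = 75809.7 → $75,800.

$75,800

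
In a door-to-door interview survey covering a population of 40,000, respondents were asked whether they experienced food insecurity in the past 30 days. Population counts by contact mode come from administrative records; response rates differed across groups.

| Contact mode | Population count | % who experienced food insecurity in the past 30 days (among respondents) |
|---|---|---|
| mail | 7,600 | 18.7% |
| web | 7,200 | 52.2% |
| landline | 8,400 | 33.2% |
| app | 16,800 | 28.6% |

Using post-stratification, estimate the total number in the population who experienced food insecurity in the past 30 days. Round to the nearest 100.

Estimated count per cell = population count × respondent percentage:
  mail: 7,600 × 18.7% = 1421.2
  web: 7,200 × 52.2% = 3758.4
  landline: 8,400 × 33.2% = 2788.8
  app: 16,800 × 28.6% = 4804.8
Estimated total = 12773.2 → 12,800.

12,800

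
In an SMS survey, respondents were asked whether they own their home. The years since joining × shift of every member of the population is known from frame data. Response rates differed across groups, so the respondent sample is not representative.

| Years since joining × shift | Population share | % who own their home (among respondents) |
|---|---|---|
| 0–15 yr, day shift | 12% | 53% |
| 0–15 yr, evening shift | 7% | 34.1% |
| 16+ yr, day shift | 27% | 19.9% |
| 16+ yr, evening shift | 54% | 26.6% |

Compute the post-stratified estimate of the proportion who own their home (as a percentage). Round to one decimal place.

28.5%

Each cell contributes population-share × respondent value:
  0–15 yr, day shift: 0.12 × 53 = 6.36
  0–15 yr, evening shift: 0.07 × 34.1 = 2.387
  16+ yr, day shift: 0.27 × 19.9 = 5.373
  16+ yr, evening shift: 0.54 × 26.6 = 14.364
Post-stratified estimate = 28.484 → 28.5%.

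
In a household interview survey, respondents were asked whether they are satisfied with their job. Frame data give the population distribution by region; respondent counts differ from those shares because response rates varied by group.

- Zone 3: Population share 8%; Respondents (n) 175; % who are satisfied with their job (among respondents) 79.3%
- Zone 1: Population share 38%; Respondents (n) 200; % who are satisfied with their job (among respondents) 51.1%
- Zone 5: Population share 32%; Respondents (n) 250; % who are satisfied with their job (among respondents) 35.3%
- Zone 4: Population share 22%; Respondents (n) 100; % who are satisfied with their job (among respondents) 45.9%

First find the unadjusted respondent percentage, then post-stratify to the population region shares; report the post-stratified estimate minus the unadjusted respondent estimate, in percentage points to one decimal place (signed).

-4.6 percentage points

Unadjusted (pooled respondent) estimate weights by respondent counts:
  (175/725)×79.3 + (200/725)×51.1 + (250/725)×35.3 + (100/725)×45.9 = 51.7414%
Post-stratifying to population shares instead:
  0.08×79.3 + 0.38×51.1 + 0.32×35.3 + 0.22×45.9 = 47.156%
Difference = 47.156 − 51.7414 = -4.5854 pp.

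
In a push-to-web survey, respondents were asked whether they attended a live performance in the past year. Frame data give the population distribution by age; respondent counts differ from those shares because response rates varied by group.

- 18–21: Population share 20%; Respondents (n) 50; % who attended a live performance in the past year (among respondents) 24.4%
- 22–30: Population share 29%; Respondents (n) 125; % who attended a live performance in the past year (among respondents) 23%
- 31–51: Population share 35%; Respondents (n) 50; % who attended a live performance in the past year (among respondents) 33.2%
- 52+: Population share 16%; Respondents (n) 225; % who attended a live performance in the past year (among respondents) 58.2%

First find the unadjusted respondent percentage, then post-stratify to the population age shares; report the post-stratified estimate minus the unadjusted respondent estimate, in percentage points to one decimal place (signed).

-9.4 percentage points

Unadjusted (pooled respondent) estimate weights by respondent counts:
  (50/450)×24.4 + (125/450)×23 + (50/450)×33.2 + (225/450)×58.2 = 41.8889%
Post-stratifying to population shares instead:
  0.2×24.4 + 0.29×23 + 0.35×33.2 + 0.16×58.2 = 32.482%
Difference = 32.482 − 41.8889 = -9.4069 pp.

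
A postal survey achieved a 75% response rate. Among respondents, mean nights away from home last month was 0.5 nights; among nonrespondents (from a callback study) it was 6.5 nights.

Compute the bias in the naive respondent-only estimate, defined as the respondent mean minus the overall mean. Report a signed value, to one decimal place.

-1.5

Nonresponse fraction = 1 − 0.75 = 0.25.
Bias = (nonresponse fraction) × (respondent mean − nonrespondent mean)
     = 0.25 × (0.5 − 6.5) = 0.25 × -6 = -1.5.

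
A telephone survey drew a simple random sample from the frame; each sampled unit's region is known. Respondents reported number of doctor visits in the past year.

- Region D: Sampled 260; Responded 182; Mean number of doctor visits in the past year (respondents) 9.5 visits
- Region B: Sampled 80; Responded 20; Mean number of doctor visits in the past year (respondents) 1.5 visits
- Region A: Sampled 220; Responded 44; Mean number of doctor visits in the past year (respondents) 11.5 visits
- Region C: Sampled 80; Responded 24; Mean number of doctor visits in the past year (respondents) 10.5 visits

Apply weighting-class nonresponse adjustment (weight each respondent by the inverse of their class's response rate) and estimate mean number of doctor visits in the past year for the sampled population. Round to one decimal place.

9.3

Response rates by class: Region D 182/260 = 70%, Region B 20/80 = 25%, Region A 44/220 = 20%, Region C 24/80 = 30%.
Inverse-response-rate weighting restores each class to its sampled count, so class totals weight by n_sampled:
  Region D: 260 × 9.5 = 2470
  Region B: 80 × 1.5 = 120
  Region A: 220 × 11.5 = 2530
  Region C: 80 × 10.5 = 840
Adjusted estimate = 5960 / 640 = 9.3125 → 9.3.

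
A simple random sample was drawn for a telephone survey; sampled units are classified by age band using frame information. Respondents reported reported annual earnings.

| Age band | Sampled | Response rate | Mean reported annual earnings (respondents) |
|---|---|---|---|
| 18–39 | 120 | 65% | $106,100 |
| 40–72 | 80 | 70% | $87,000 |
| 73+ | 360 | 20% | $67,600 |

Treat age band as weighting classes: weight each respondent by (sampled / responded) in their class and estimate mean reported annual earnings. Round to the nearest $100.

Each respondent's weight = sampled/responded in their class; summing within a class gives n_sampled, so:
  18–39: 120 × 106,100 = 12,732,000
  40–72: 80 × 87,000 = 6,960,000
  73+: 360 × 67,600 = 24,336,000
Adjusted estimate = 44,028,000 / 560 = 78621.4 → $78,600.

$78,600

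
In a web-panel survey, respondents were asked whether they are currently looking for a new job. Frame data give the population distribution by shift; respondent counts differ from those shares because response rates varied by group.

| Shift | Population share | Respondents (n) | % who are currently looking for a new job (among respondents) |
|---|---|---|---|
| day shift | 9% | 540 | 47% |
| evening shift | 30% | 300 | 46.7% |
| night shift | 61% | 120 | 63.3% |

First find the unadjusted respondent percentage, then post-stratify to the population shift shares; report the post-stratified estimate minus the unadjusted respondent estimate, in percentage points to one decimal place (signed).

Naive respondent-only estimate (weights = respondent counts):
  (540/960)×47 + (300/960)×46.7 + (120/960)×63.3 = 48.9438%
Post-stratifying to population shares instead:
  0.09×47 + 0.3×46.7 + 0.61×63.3 = 56.853%
Difference = 56.853 − 48.9438 = 7.9093 pp.

+7.9 percentage points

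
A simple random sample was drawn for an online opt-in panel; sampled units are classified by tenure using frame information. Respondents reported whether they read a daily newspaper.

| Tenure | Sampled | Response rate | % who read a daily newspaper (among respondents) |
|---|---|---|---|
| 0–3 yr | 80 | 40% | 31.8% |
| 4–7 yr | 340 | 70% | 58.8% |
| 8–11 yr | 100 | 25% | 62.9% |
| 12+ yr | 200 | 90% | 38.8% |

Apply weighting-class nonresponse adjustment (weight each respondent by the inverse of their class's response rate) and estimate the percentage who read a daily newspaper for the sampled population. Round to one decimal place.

Weighting each respondent by the inverse class response rate inflates each class back to its sampled size, so the class weight is n_sampled:
  0–3 yr: 80 × 31.8 = 2544
  4–7 yr: 340 × 58.8 = 19,992
  8–11 yr: 100 × 62.9 = 6290
  12+ yr: 200 × 38.8 = 7760
Adjusted estimate = 36,586 / 720 = 50.8139 → 50.8%.

50.8%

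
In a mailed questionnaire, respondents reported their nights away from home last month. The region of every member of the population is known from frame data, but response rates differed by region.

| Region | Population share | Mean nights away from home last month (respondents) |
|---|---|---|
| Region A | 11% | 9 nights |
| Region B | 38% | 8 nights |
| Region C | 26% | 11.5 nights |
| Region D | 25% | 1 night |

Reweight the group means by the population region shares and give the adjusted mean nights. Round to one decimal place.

Weight each group's respondent value by its population share:
  Region A: 0.11 × 9 = 0.99
  Region B: 0.38 × 8 = 3.04
  Region C: 0.26 × 11.5 = 2.99
  Region D: 0.25 × 1 = 0.25
Post-stratified estimate = 7.27 → 7.3.

7.3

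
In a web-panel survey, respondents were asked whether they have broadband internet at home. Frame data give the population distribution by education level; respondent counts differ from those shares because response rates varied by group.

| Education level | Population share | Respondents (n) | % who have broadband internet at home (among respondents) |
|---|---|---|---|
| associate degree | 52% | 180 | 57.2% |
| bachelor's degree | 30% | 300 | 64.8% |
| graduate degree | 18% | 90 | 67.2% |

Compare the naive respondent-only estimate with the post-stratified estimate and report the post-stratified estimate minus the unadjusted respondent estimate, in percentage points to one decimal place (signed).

Unadjusted (pooled respondent) estimate weights by respondent counts:
  (180/570)×57.2 + (300/570)×64.8 + (90/570)×67.2 = 62.7789%
Post-stratified estimate weights by population shares:
  0.52×57.2 + 0.3×64.8 + 0.18×67.2 = 61.28%
Difference = 61.28 − 62.7789 = -1.4989 pp.

-1.5 percentage points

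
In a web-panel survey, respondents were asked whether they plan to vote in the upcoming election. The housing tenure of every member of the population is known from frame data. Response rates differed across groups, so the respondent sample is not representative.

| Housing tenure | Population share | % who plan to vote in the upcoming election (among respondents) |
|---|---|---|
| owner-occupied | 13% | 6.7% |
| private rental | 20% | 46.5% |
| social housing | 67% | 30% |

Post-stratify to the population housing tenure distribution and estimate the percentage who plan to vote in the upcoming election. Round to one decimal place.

Post-stratification weights by population share, not respondent share:
  owner-occupied: 0.13 × 6.7 = 0.871
  private rental: 0.2 × 46.5 = 9.3
  social housing: 0.67 × 30 = 20.1
Post-stratified estimate = 30.271 → 30.3%.

30.3%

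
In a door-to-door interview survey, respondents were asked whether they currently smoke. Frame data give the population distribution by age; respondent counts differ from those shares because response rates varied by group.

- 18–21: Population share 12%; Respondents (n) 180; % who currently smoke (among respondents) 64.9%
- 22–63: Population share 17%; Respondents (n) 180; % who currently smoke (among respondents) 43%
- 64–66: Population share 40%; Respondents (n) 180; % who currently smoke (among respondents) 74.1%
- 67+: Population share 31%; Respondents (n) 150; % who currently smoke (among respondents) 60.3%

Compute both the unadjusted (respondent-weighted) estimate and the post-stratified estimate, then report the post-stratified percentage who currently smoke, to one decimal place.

Unadjusted (pooled respondent) estimate weights by respondent counts:
  (180/690)×64.9 + (180/690)×43 + (180/690)×74.1 + (150/690)×60.3 = 60.587%
Post-stratifying to population shares instead:
  0.12×64.9 + 0.17×43 + 0.4×74.1 + 0.31×60.3 = 63.431%

63.4%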